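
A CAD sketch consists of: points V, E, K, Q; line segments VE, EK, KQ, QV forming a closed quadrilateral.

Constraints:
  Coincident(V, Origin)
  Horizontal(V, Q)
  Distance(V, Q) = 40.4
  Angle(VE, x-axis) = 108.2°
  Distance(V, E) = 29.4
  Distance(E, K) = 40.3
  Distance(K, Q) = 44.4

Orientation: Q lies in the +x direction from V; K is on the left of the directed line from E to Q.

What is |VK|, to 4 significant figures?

51.25

V is at the origin; V and Q share the same y with |VQ| = 40.4 and Q in +x, so Q = (40.4, 0). VE runs at 108.2° with |VE| = 29.4, so E = (-9.183, 27.93). K is determined by |EK| = 40.3 and |KQ| = 44.4 together: it lies at the intersection of circle(E, 40.3) and circle(Q, 44.4). With |EQ| = 56.91, the foot of the radical line on EQ is 25.40 from E and the perpendicular offset is √(40.3² − 25.40²) = 31.29. Taking the left-of-EQ solution: K = (28.30, 42.72).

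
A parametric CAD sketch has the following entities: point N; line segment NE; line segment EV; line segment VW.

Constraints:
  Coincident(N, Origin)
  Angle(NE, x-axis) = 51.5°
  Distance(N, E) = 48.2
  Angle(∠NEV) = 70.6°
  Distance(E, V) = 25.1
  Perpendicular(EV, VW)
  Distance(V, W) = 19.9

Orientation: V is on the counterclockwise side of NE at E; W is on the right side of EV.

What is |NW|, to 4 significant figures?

65.99

∠NEV = 70.6°, so EV runs at 51.5° + (180° − 70.6°) = 160.9° from the x-axis; with |EV| = 25.1, V = E + 25.1·(cos 160.9°, sin 160.9°) = (6.287, 45.93). EV is perpendicular to VW; with |VW| = 19.9 on the right of EV, W = V + 19.9·(0.3272, 0.9449) = (12.80, 64.74). Then |NW| = |W − N| = 65.99.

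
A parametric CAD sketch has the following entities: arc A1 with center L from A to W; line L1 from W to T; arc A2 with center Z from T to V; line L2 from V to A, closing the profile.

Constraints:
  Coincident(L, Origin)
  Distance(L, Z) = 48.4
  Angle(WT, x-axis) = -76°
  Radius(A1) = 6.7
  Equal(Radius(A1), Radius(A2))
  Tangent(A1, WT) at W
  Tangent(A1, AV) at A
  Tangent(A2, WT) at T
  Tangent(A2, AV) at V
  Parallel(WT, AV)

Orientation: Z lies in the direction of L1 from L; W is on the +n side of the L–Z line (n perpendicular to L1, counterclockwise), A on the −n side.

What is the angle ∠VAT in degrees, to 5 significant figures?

15.475°

Tangency of A1 to both parallel lines with radius 6.7 puts W and A at L ± 6.7·n: W = (6.5010, 1.6209), A = (-6.5010, -1.6209). Equal radii place T and V the same way about Z: T = Z + 6.7·n = (18.210, -45.341), V = Z − 6.7·n = (5.2080, -48.583). Then cos ∠VAT = AV·AT / (|AV||AT|), giving 15.475°.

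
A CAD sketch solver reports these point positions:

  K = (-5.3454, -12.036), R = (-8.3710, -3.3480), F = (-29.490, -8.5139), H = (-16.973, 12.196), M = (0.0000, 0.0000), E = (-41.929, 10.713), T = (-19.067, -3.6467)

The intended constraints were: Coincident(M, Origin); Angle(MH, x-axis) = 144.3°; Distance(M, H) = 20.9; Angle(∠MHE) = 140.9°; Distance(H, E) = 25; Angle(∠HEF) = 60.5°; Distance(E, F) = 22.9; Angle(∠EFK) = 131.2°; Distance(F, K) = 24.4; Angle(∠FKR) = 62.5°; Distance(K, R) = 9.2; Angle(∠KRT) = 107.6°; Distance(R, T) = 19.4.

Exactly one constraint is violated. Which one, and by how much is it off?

Distance(R, T) = 19.4 — off by 8.70.

M = (0.00, 0.00) ✓; MH at 144.3° ✓; |MH| = 20.90 ✓; ∠MHE = 140.9° ✓; |HE| = 25.00 ✓; ∠HEF = 60.50° ✓; |EF| = 22.90 ✓; ∠EFK = 131.2° ✓; |FK| = 24.40 ✓; ∠FKR = 62.50° ✓; |KR| = 9.200 ✓; ∠KRT = 107.6° ✓; |RT| = 10.70 ✗.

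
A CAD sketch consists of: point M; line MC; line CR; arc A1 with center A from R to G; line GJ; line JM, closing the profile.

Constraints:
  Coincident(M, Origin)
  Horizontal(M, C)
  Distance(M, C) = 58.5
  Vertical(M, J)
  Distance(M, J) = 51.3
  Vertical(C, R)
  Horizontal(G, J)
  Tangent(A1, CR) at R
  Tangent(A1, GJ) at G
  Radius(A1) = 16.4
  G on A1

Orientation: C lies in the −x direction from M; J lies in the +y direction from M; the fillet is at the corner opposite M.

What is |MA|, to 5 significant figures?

54.685

M is at the origin; MC is horizontal with |MC| = 58.5 and C on the −x side, so C = (-58.500, 0.0000). M and J share the same x with |MJ| = 51.3 and J on the +y side, so J = (0.0000, 51.300). The virtual corner opposite M is at (-58.500, 51.300). The tangent condition forces AR to be normal to CR and tangency of A1 to GJ means the radius AG is perpendicular to GJ, with radius 16.4, so the center A sits 16.4 in from both sides at A = (-42.100, 34.900). Then |MA| = |A − M| = 54.685.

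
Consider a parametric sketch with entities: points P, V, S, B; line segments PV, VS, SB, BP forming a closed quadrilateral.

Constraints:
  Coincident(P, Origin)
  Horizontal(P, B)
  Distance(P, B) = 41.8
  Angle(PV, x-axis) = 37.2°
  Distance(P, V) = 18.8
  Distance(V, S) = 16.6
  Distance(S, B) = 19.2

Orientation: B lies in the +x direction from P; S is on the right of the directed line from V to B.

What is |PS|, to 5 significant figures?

23.102

Checks: |VS| = 16.60 ✓; |SB| = 19.20 ✓.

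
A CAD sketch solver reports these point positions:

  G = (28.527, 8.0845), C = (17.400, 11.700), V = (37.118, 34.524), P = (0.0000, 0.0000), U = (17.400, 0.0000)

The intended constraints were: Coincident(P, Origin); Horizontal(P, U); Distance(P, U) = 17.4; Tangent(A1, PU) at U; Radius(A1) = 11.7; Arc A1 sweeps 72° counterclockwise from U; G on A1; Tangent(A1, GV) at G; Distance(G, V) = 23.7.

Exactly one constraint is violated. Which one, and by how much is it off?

Distance(G, V) = 23.7 — off by 4.10.

P = (0.00, 0.00) ✓; P.y = 0.00, U.y = 0.00 ✓; |PU| = 17.40 ✓; ∠(CU, UP) = 90.00° ✓; |CU| = 11.70 ✓; bearing(C→G) − bearing(C→U) = 72.00° ✓; |CG| = 11.70 ✓; ∠(CG, GV) = 90.00° ✓; |GV| = 27.80 ✗.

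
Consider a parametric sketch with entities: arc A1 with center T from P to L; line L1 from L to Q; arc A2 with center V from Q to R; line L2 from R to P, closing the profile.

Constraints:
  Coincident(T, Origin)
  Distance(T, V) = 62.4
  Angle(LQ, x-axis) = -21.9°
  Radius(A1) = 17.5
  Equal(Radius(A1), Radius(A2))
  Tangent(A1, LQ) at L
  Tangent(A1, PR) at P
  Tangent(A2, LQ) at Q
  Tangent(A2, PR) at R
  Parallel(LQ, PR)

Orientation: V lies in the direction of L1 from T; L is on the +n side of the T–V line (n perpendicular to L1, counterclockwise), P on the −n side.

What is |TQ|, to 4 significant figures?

64.81

The slot axis is L1's direction at -21.9°, so u = (cos -21.9°, sin -21.9°) = (0.9278, -0.3730) and n = (−sin -21.9°, cos -21.9°) = (0.3730, 0.9278). T is at the origin and V lies 62.4 along u from T, so V = 62.4·u = (57.90, -23.27). Tangency of A1 to both parallel lines with radius 17.5 puts L and P at T ± 17.5·n: L = (6.527, 16.24), P = (-6.527, -16.24). Equal radii place Q and R the same way about V: Q = V + 17.5·n = (64.42, -7.037), R = V − 17.5·n = (51.37, -39.51). Then |TQ| = |Q − T| = 64.81.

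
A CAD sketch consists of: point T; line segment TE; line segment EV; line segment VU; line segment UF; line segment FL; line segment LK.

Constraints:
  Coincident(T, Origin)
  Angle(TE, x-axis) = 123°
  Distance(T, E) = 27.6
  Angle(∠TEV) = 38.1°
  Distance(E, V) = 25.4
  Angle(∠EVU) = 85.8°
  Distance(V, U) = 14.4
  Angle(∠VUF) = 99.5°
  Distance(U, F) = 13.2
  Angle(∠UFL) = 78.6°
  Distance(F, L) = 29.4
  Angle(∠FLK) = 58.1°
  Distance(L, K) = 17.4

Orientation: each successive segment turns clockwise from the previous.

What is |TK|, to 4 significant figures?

20.95

T is at the origin; TE runs at 123.0° with length 27.6, so E = (-15.03, 23.15). ∠TEV = 38.1° gives EV at -18.90° from the x-axis; with |EV| = 25.4, V = (8.999, 14.92). ∠EVU = 85.8° gives VU at -113.1° from the x-axis; with |VU| = 14.4, U = (3.349, 1.674). ∠VUF = 99.5° gives UF at 166.4° from the x-axis; with |UF| = 13.2, F = (-9.481, 4.778). ∠UFL = 78.6° gives FL at 65.00° from the x-axis; with |FL| = 29.4, L = (2.944, 31.42). ∠FLK = 58.1° gives LK at -56.90° from the x-axis; with |LK| = 17.4, K = (12.45, 16.85). Then |TK| = |K − T| = 20.95.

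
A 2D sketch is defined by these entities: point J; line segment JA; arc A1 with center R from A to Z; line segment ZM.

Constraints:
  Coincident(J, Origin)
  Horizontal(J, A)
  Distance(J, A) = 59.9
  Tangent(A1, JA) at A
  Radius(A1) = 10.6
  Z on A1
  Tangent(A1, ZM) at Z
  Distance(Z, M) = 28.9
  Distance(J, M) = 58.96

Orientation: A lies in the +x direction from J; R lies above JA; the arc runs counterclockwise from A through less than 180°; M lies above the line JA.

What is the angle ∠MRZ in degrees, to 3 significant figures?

69.9°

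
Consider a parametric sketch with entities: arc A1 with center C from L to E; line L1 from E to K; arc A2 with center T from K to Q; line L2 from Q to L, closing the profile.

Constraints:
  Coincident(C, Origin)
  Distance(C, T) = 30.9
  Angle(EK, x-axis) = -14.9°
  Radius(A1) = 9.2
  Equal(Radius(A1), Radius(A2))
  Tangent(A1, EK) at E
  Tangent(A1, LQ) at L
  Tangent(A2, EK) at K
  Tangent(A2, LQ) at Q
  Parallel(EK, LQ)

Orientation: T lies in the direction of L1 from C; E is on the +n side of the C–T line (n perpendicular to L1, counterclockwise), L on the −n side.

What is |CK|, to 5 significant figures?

32.241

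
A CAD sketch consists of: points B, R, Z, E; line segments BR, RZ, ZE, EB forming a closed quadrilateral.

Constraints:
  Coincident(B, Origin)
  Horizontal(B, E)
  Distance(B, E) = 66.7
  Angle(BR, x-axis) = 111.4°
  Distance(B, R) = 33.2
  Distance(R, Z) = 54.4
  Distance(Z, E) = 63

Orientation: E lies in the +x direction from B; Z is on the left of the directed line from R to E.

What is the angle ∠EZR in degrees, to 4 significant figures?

92.00°

Checks: |RZ| = 54.40 ✓; |ZE| = 63.00 ✓.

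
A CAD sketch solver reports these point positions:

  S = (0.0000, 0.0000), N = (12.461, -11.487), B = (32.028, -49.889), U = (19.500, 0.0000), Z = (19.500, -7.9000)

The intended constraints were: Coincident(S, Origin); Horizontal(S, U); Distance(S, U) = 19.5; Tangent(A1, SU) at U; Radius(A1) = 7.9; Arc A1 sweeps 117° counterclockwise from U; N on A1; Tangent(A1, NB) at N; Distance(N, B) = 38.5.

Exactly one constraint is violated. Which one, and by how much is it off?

Distance(N, B) = 38.5 — off by 4.60.

S = (0.00, 0.00) ✓; S.y = 0.00, U.y = 0.00 ✓; |SU| = 19.50 ✓; ∠(ZU, US) = 90.00° ✓; |ZU| = 7.900 ✓; bearing(Z→N) − bearing(Z→U) = 117.0° ✓; |ZN| = 7.900 ✓; ∠(ZN, NB) = 90.00° ✓; |NB| = 43.10 ✗.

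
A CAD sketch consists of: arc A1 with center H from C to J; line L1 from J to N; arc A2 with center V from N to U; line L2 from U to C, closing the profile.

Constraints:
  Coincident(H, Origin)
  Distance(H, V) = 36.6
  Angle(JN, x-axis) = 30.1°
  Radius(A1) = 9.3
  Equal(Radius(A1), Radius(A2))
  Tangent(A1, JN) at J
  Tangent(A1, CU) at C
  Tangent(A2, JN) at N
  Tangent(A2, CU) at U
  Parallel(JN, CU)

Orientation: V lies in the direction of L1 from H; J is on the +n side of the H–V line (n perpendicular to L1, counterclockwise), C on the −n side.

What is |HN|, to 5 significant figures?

37.763

The slot axis is L1's direction at 30.1°, so u = (cos 30.1°, sin 30.1°) = (0.86515, 0.50151) and n = (−sin 30.1°, cos 30.1°) = (-0.50151, 0.86515). H is at the origin and V lies 36.6 along u from H, so V = 36.6·u = (31.665, 18.355). Tangency of A1 to both parallel lines with radius 9.3 puts J and C at H ± 9.3·n: J = (-4.6640, 8.0459), C = (4.6640, -8.0459). Equal radii place N and U the same way about V: N = V + 9.3·n = (27.000, 26.401), U = V − 9.3·n = (36.329, 10.309). Then |HN| = |N − H| = 37.763.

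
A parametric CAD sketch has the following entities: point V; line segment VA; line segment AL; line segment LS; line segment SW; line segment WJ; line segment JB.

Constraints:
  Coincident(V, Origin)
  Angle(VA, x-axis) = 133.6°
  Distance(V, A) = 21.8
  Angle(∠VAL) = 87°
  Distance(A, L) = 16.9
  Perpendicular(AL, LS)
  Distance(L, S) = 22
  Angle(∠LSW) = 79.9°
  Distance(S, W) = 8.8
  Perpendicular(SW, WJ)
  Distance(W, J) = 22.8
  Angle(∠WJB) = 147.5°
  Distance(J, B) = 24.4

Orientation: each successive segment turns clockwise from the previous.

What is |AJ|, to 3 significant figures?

12.4

V is at the origin; VA runs at 133.6° with length 21.8, so A = (-15.0, 15.8). ∠VAL = 87.0° gives AL at 40.6° from the x-axis; with |AL| = 16.9, L = (-2.20, 26.8). AL is perpendicular to LS, so LS runs at -49.4°; with |LS| = 22.0, S = (12.1, 10.1). ∠LSW = 79.9° gives SW at -150° from the x-axis; with |SW| = 8.8, W = (4.53, 5.61). SW ⟂ WJ, so WJ runs at 120°; with |WJ| = 22.8, J = (-7.04, 25.3). Then |AJ| = |J − A| = 12.4.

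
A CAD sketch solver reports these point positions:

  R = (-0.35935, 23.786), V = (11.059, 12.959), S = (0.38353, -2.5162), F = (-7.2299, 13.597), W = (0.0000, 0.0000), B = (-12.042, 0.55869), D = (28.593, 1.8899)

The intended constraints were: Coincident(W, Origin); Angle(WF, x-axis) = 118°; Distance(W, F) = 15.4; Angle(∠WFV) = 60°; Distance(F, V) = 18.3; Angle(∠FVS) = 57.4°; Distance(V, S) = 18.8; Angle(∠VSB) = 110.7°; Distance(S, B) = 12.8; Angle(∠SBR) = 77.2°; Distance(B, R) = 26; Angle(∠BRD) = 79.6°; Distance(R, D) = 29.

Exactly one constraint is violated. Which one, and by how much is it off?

Distance(R, D) = 29 — off by 7.30.

W = (0.00, 0.00) ✓; WF at 118.0° ✓; |WF| = 15.40 ✓; ∠WFV = 60.00° ✓; |FV| = 18.30 ✓; ∠FVS = 57.40° ✓; |VS| = 18.80 ✓; ∠VSB = 110.7° ✓; |SB| = 12.80 ✓; ∠SBR = 77.20° ✓; |BR| = 26.00 ✓; ∠BRD = 79.60° ✓; |RD| = 36.30 ✗.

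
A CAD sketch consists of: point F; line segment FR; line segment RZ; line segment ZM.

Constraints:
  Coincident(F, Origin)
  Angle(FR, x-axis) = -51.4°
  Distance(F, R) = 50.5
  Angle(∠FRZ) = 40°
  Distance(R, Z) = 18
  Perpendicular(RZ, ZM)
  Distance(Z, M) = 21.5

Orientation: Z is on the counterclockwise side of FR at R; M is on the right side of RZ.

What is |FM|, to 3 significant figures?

57.8

F is at the origin; FR runs at -51.4° with length 50.5, so R = 50.5·(cos -51.4°, sin -51.4°) = (31.5, -39.5). ∠FRZ = 40.0°, so RZ runs at -51.4° + (180° − 40.0°) = 88.6° from the x-axis; with |RZ| = 18.0, Z = R + 18.0·(cos 88.6°, sin 88.6°) = (31.9, -21.5). RZ ⟂ ZM; with |ZM| = 21.5 on the right of RZ, M = Z + 21.5·(1.00, -0.0244) = (53.4, -22.0). Then |FM| = |M − F| = 57.8.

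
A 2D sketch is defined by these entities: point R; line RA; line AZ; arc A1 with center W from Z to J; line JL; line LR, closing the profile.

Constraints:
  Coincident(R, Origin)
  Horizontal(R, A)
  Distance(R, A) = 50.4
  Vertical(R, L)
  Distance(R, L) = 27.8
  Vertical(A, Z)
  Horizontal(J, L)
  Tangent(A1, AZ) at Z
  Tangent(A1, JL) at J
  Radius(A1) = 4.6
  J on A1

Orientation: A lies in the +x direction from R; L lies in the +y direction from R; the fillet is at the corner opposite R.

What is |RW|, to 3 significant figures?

51.3

R is at the origin; R and A share the same y with |RA| = 50.4 and A on the +x side, so A = (50.4, 0.00). RL is vertical with |RL| = 27.8 and L on the +y side, so L = (0.00, 27.8). The virtual corner opposite R is at (50.4, 27.8). A1 meets AZ tangentially, so WZ is at right angles to AZ and since A1 is tangent to JL there, WJ ⟂ JL, with radius 4.6, so the center W sits 4.6 in from both sides at W = (45.8, 23.2). Then |RW| = |W − R| = 51.3.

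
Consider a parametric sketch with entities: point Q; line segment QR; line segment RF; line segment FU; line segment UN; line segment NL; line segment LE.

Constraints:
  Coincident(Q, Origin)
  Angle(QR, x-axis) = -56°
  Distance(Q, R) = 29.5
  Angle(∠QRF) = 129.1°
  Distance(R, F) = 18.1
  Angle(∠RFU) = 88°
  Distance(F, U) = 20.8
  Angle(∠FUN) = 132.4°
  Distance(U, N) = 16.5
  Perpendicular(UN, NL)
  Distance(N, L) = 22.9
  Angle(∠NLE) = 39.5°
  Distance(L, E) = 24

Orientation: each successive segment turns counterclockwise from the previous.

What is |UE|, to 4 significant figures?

4.552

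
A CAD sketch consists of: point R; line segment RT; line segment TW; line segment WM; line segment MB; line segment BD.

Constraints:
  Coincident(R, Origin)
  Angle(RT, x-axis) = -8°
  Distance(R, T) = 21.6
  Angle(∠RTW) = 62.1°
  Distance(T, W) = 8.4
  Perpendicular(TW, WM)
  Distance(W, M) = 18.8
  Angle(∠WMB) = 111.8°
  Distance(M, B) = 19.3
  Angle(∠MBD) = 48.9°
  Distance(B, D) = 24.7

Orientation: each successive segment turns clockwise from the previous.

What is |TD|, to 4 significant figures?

2.982

∠WMB = 111.8° gives MB at 75.90° from the x-axis; with |MB| = 19.3, B = (5.937, 19.93). ∠MBD = 48.9° gives BD at -55.20° from the x-axis; with |BD| = 24.7, D = (20.03, -0.3505). Then |TD| = |D − T| = 2.982.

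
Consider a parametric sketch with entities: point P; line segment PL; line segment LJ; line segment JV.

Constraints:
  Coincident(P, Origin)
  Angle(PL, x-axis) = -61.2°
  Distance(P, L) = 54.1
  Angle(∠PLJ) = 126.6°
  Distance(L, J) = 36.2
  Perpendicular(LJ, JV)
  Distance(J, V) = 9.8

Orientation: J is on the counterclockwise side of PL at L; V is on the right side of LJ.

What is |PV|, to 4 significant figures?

86.72

P is at the origin; PL runs at -61.2° with length 54.1, so L = 54.1·(cos -61.2°, sin -61.2°) = (26.06, -47.41). ∠PLJ = 126.6°, so LJ runs at -61.2° + (180° − 126.6°) = -7.800° from the x-axis; with |LJ| = 36.2, J = L + 36.2·(cos -7.800°, sin -7.800°) = (61.93, -52.32). LJ is perpendicular to JV; with |JV| = 9.8 on the right of LJ, V = J + 9.8·(-0.1357, -0.9907) = (60.60, -62.03). Then |PV| = |V − P| = 86.72.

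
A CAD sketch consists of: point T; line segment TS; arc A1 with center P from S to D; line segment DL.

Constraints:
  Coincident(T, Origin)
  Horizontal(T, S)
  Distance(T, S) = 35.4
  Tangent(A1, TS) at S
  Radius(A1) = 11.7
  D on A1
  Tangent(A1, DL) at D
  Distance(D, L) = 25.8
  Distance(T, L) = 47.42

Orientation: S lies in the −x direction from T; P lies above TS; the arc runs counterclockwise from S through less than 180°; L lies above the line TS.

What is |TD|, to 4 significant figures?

27.24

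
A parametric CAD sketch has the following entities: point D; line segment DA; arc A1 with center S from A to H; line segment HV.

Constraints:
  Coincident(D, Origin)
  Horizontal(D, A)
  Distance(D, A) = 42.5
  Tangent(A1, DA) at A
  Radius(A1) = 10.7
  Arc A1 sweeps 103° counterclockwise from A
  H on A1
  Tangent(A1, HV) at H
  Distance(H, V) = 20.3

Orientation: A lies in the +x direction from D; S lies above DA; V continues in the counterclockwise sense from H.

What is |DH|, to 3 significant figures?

54.5

D is at the origin; D and A share the same y with |DA| = 42.5 and A on the +x side, so A = (42.5, 0.00). Since A1 is tangent to DA there, SA ⟂ DA, so S = A + (0, 10.7) = (42.5, 10.7). On A1, A sits at bearing -90° from S; a 103° counterclockwise sweep puts H at bearing 13°, so H = S + 10.7·(cos 13°, sin 13°) = (52.9, 13.1). Then |DH| = |H − D| = 54.5.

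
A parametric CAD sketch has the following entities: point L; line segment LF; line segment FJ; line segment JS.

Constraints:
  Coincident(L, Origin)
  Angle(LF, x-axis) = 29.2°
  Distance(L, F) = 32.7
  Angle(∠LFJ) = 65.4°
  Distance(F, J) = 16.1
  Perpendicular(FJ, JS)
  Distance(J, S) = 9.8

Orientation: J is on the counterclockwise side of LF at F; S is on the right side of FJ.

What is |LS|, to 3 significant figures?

39.6

L is at the origin; LF runs at 29.2° with length 32.7, so F = 32.7·(cos 29.2°, sin 29.2°) = (28.5, 16.0). ∠LFJ = 65.4°, so FJ runs at 29.2° + (180° − 65.4°) = 144° from the x-axis; with |FJ| = 16.1, J = F + 16.1·(cos 144°, sin 144°) = (15.6, 25.5). FJ is perpendicular to JS; with |JS| = 9.8 on the right of FJ, S = J + 9.8·(0.591, 0.807) = (21.3, 33.4). Then |LS| = |S − L| = 39.6.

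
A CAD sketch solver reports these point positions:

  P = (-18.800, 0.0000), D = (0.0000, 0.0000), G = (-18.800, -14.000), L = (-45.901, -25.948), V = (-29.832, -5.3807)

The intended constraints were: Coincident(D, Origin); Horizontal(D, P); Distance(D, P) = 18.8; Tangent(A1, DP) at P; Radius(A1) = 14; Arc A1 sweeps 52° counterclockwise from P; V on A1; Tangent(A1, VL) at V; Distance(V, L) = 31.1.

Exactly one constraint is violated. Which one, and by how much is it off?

Distance(V, L) = 31.1 — off by 5.00.

D = (0.00, 0.00) ✓; D.y = 0.00, P.y = 0.00 ✓; |DP| = 18.80 ✓; ∠(GP, PD) = 90.00° ✓; |GP| = 14.00 ✓; bearing(G→V) − bearing(G→P) = 52.00° ✓; |GV| = 14.00 ✓; ∠(GV, VL) = 90.00° ✓; |VL| = 26.10 ✗.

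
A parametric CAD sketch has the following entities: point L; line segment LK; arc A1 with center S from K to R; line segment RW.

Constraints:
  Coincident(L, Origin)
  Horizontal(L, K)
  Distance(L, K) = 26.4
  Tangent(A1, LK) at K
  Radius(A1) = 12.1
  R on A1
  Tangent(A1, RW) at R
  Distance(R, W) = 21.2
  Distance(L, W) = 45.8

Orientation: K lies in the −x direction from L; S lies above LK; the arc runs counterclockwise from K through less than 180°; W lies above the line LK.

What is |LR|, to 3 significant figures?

24.7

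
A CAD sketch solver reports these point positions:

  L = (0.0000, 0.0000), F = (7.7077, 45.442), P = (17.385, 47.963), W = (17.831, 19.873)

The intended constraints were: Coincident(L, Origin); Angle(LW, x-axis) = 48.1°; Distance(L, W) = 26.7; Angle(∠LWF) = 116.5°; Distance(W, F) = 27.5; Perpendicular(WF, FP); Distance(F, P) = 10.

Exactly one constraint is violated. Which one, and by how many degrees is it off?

Perpendicular(WF, FP) — off by 7.00°.

L = (0.00, 0.00) ✓; LW at 48.10° ✓; |LW| = 26.70 ✓; ∠LWF = 116.5° ✓; |WF| = 27.50 ✓; ∠(WF, FP) = 97.00° ✗; |FP| = 10.00 ✓.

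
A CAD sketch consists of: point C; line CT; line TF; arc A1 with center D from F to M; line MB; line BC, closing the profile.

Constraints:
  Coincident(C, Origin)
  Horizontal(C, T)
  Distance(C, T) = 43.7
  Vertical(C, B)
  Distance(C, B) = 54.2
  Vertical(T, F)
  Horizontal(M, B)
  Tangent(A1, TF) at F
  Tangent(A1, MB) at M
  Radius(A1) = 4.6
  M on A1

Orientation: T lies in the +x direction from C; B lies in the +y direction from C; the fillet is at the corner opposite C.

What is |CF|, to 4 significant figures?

66.10

The virtual corner opposite C is at (43.70, 54.20). A1 meets TF tangentially, so DF is at right angles to TF and the tangent condition forces DM to be normal to MB, with radius 4.6, so the center D sits 4.6 in from both sides at D = (39.10, 49.60). That places the tangent points at F = (43.70, 49.60) on TF and M = (39.10, 54.20) on MB. Then |CF| = |F − C| = 66.10.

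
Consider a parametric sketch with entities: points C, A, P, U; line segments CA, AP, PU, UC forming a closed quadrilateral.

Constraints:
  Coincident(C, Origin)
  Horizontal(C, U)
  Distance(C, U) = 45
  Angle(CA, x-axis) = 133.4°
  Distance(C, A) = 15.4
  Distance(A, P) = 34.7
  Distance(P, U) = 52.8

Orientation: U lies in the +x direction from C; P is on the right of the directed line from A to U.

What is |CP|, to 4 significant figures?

22.77

C is at the origin; C and U share the same y with |CU| = 45.0 and U in +x, so U = (45.0, 0). CA runs at 133.4° with |CA| = 15.4, so A = (-10.58, 11.19). P is determined by |AP| = 34.7 and |PU| = 52.8 together: it lies at the intersection of circle(A, 34.7) and circle(U, 52.8). With |AU| = 56.70, the foot of the radical line on AU is 14.38 from A and the perpendicular offset is √(34.7² − 14.38²) = 31.58. Taking the right-of-AU solution: P = (-2.715, -22.61).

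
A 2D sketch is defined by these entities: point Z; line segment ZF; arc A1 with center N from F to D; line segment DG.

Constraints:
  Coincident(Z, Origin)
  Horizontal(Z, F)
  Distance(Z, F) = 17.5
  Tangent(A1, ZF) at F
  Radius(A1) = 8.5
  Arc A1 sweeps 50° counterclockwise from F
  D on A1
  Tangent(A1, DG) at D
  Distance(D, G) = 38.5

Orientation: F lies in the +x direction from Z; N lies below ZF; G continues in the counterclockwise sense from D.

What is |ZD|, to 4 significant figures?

11.40

Z is at the origin; ZF is horizontal with |ZF| = 17.5 and F on the +x side, so F = (17.50, 0.000). Since A1 is tangent to ZF there, NF ⟂ ZF, so N = F + (0, -8.5) = (17.50, -8.500). On A1, F sits at bearing 90° from N; a 50° counterclockwise sweep puts D at bearing 140°, so D = N + 8.5·(cos 140°, sin 140°) = (10.99, -3.036). Then |ZD| = |D − Z| = 11.40.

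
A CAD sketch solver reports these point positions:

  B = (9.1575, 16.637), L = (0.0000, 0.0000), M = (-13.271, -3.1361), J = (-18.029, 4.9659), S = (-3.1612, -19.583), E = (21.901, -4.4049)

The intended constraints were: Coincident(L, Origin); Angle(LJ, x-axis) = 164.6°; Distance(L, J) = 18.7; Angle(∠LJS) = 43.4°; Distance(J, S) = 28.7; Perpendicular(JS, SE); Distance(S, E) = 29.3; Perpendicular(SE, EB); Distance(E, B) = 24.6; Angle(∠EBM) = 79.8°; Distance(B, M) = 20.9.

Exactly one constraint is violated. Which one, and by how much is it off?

Distance(B, M) = 20.9 — off by 9.00.

L = (0.00, 0.00) ✓; LJ at 164.6° ✓; |LJ| = 18.70 ✓; ∠LJS = 43.40° ✓; |JS| = 28.70 ✓; ∠(JS, SE) = 90.00° ✓; |SE| = 29.30 ✓; ∠(SE, EB) = 90.00° ✓; |EB| = 24.60 ✓; ∠EBM = 79.80° ✓; |BM| = 29.90 ✗.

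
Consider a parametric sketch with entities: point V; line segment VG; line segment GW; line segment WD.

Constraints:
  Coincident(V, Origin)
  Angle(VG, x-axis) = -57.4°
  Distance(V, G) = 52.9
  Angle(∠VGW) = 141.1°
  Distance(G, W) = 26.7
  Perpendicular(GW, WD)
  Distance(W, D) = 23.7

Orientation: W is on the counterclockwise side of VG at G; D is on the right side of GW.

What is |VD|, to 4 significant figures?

88.58

∠VGW = 141.1°, so GW runs at -57.4° + (180° − 141.1°) = -18.50° from the x-axis; with |GW| = 26.7, W = G + 26.7·(cos -18.50°, sin -18.50°) = (53.82, -53.04). GW ⟂ WD; with |WD| = 23.7 on the right of GW, D = W + 23.7·(-0.3173, -0.9483) = (46.30, -75.51). Then |VD| = |D − V| = 88.58.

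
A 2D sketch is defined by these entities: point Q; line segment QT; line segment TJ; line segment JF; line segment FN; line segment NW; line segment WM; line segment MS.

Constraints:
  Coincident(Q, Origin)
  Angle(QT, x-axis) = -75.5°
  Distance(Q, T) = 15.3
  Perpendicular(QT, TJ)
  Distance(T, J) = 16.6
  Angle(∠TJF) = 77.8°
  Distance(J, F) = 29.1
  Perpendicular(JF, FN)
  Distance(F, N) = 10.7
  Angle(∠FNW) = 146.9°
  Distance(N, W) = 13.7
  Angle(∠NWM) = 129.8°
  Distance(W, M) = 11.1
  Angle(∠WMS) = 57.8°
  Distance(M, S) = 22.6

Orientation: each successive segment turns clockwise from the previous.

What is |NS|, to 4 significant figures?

11.63

Q is at the origin; QT runs at -75.5° with length 15.3, so T = (3.831, -14.81). QT is perpendicular to TJ, so TJ runs at -165.5°; with |TJ| = 16.6, J = (-12.24, -18.97). ∠TJF = 77.8° gives JF at 92.30° from the x-axis; with |JF| = 29.1, F = (-13.41, 10.11). The perpendicularity gives FN at right angles to JF, so FN runs at 2.300°; with |FN| = 10.7, N = (-2.717, 10.54). ∠FNW = 146.9° gives NW at -30.80° from the x-axis; with |NW| = 13.7, W = (9.051, 3.522). ∠NWM = 129.8° gives WM at -81.00° from the x-axis; with |WM| = 11.1, M = (10.79, -7.441). ∠WMS = 57.8° gives MS at 156.8° from the x-axis; with |MS| = 22.6, S = (-9.985, 1.462). Then |NS| = |S − N| = 11.63.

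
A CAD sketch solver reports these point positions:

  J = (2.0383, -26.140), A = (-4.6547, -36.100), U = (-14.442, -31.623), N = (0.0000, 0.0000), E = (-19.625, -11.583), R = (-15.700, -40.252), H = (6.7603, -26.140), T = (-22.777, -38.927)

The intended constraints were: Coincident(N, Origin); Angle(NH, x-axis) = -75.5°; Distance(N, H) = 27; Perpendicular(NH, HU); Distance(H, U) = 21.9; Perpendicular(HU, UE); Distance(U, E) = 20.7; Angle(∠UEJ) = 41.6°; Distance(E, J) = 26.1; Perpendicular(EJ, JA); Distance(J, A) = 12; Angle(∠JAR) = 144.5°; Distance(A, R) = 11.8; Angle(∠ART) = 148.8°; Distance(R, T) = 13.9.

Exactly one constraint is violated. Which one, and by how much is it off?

Distance(R, T) = 13.9 — off by 6.70.

N = (0.00, 0.00) ✓; NH at -75.50° ✓; |NH| = 27.00 ✓; ∠(NH, HU) = 90.00° ✓; |HU| = 21.90 ✓; ∠(HU, UE) = 90.00° ✓; |UE| = 20.70 ✓; ∠UEJ = 41.60° ✓; |EJ| = 26.10 ✓; ∠(EJ, JA) = 90.00° ✓; |JA| = 12.00 ✓; ∠JAR = 144.5° ✓; |AR| = 11.80 ✓; ∠ART = 148.8° ✓; |RT| = 7.200 ✗.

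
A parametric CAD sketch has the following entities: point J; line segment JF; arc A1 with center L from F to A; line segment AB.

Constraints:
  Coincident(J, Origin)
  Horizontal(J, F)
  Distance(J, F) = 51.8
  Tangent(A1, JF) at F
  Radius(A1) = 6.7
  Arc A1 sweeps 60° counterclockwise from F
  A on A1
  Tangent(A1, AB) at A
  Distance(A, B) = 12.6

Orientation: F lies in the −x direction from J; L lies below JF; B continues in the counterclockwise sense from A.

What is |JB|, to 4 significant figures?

65.47

On A1, F sits at bearing 90° from L; a 60° counterclockwise sweep puts A at bearing 150°, so A = L + 6.7·(cos 150°, sin 150°) = (-57.60, -3.350). A1 meets AB tangentially, so LA is at right angles to AB, so AB runs along (−sin 150°, cos 150°); with |AB| = 12.6, B = (-63.90, -14.26). Then |JB| = |B − J| = 65.47.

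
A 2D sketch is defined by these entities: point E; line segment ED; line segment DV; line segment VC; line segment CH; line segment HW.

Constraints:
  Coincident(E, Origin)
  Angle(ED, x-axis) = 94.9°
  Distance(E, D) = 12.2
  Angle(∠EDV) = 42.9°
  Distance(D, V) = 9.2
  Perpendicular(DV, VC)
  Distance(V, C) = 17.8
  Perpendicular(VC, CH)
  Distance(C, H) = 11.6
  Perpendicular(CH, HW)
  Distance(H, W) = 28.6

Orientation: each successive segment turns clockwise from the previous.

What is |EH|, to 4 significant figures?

14.79

E is at the origin; ED runs at 94.9° with length 12.2, so D = (-1.042, 12.16). ∠EDV = 42.9° gives DV at -42.20° from the x-axis; with |DV| = 9.2, V = (5.773, 5.976). DV ⟂ VC, so VC runs at -132.2°; with |VC| = 17.8, C = (-6.183, -7.211). VC ⟂ CH, so CH runs at 137.8°; with |CH| = 11.6, H = (-14.78, 0.5812). Then |EH| = |H − E| = 14.79.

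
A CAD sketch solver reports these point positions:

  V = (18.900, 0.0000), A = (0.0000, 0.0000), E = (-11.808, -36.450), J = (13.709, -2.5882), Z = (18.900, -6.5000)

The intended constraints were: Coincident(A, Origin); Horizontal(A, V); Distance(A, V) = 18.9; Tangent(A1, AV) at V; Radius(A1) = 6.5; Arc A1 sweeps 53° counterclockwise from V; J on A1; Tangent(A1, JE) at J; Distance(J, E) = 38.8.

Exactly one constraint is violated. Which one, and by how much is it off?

Distance(J, E) = 38.8 — off by 3.60.

A = (0.00, 0.00) ✓; A.y = 0.00, V.y = 0.00 ✓; |AV| = 18.90 ✓; ∠(ZV, VA) = 90.00° ✓; |ZV| = 6.500 ✓; bearing(Z→J) − bearing(Z→V) = 53.00° ✓; |ZJ| = 6.500 ✓; ∠(ZJ, JE) = 90.00° ✓; |JE| = 42.40 ✗.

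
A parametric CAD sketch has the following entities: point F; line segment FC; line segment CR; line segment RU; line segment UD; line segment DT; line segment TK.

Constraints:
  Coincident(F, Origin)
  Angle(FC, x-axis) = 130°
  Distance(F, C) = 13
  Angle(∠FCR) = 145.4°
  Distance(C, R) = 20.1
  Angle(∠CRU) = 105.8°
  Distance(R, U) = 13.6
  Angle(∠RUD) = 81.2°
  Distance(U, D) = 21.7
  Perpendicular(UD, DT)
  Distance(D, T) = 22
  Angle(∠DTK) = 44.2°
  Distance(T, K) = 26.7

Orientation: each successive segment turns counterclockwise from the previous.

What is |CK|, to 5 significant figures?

22.994

F is at the origin; FC runs at 130.0° with length 13.0, so C = (-8.3562, 9.9586). ∠FCR = 145.4° gives CR at 164.60° from the x-axis; with |CR| = 20.1, R = (-27.735, 15.296). ∠CRU = 105.8° gives RU at -121.20° from the x-axis; with |RU| = 13.6, U = (-34.780, 3.6633). ∠RUD = 81.2° gives UD at -22.400° from the x-axis; with |UD| = 21.7, D = (-14.717, -4.6059). UD is perpendicular to DT, so DT runs at 67.600°; with |DT| = 22.0, T = (-6.3335, 15.734). ∠DTK = 44.2° gives TK at -156.60° from the x-axis; with |TK| = 26.7, K = (-30.838, 5.1302). Then |CK| = |K − C| = 22.994.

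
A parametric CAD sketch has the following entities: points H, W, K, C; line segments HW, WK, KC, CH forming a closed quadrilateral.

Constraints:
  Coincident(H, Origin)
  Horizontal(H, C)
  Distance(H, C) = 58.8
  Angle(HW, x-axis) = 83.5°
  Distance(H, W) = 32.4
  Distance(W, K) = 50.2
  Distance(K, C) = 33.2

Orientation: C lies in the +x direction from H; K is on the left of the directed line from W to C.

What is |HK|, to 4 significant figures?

63.08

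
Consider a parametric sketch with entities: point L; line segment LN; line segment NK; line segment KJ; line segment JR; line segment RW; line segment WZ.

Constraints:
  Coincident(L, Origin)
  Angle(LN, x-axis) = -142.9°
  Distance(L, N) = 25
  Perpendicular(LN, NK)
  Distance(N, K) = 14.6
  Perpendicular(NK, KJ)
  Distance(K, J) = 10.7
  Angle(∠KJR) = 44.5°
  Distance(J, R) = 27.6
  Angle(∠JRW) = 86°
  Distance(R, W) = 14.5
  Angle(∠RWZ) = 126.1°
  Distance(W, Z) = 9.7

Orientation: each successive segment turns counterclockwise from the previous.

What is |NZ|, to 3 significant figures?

22.5

∠JRW = 86.0° gives RW at -93.4° from the x-axis; with |RW| = 14.5, W = (-30.8, -31.2). ∠RWZ = 126.1° gives WZ at -39.5° from the x-axis; with |WZ| = 9.7, Z = (-23.3, -37.4). Then |NZ| = |Z − N| = 22.5.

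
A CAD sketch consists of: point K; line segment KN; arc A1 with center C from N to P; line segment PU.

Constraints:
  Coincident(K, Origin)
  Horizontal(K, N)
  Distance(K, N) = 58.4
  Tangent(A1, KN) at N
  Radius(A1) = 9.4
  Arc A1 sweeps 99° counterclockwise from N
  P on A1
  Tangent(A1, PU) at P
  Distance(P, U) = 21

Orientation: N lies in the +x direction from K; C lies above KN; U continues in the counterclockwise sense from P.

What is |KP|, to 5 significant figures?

68.552

K is at the origin; K and N share the same y with |KN| = 58.4 and N on the +x side, so N = (58.400, 0.0000). The tangent condition forces CN to be normal to KN, so C = N + (0, 9.4) = (58.400, 9.4000). On A1, N sits at bearing -90° from C; a 99° counterclockwise sweep puts P at bearing 9°, so P = C + 9.4·(cos 9°, sin 9°) = (67.684, 10.870). Then |KP| = |P − K| = 68.552.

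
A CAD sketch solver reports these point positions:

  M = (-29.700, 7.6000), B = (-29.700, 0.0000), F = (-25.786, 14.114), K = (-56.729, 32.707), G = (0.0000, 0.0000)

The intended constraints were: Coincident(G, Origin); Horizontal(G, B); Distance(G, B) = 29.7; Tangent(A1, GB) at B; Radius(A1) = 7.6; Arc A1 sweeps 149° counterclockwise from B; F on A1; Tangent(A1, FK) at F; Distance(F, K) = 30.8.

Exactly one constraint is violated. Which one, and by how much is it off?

Distance(F, K) = 30.8 — off by 5.30.

G = (0.00, 0.00) ✓; G.y = 0.00, B.y = 0.00 ✓; |GB| = 29.70 ✓; ∠(MB, BG) = 90.00° ✓; |MB| = 7.600 ✓; bearing(M→F) − bearing(M→B) = 149.0° ✓; |MF| = 7.599 ✓; ∠(MF, FK) = 90.00° ✓; |FK| = 36.10 ✗.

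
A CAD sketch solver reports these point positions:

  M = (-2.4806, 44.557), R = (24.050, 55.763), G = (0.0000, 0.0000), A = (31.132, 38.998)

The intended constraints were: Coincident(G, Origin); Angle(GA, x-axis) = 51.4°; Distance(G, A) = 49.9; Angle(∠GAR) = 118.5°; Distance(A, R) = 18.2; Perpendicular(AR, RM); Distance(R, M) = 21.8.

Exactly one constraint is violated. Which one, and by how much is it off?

Distance(R, M) = 21.8 — off by 7.00.

G = (0.00, 0.00) ✓; GA at 51.40° ✓; |GA| = 49.90 ✓; ∠GAR = 118.5° ✓; |AR| = 18.20 ✓; ∠(AR, RM) = 90.00° ✓; |RM| = 28.80 ✗.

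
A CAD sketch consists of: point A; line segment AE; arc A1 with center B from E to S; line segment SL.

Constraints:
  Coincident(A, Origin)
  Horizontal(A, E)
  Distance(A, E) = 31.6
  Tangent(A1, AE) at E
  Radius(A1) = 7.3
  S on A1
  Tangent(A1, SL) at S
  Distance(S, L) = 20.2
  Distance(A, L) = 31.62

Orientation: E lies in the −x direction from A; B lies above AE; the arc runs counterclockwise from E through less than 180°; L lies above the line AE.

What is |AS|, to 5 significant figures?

25.137

A is at the origin; A and E share the same y with |AE| = 31.6 and E on the −x side, so E = (-31.600, 0.0000). The tangent condition forces BE to be normal to AE, so B = E + (0, 7.3) = (-31.600, 7.3000). Since BS ⟂ SL (tangency), |BL| = √(7.3² + 20.2²) = 21.479 regardless of where S sits on A1. So L lies on both circle(A, 31.62) and circle(B, 21.479); the above-AE intersection is L = (-19.394, 24.974). S is the foot of the tangent from L: S = (-24.541, 5.4402).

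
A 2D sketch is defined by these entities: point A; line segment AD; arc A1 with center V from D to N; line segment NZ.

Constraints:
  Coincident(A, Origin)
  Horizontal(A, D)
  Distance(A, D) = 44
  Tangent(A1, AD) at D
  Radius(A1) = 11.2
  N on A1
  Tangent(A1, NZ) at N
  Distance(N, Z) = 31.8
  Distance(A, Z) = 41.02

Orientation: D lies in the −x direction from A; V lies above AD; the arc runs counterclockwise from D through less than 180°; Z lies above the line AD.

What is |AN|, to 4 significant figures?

34.44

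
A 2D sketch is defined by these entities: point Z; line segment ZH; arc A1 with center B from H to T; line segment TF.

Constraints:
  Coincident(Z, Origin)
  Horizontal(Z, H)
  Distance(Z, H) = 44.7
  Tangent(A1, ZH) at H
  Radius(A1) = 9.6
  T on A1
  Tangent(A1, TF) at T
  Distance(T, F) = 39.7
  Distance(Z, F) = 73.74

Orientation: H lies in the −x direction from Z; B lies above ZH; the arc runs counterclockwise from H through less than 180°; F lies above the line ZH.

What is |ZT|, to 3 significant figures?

38.9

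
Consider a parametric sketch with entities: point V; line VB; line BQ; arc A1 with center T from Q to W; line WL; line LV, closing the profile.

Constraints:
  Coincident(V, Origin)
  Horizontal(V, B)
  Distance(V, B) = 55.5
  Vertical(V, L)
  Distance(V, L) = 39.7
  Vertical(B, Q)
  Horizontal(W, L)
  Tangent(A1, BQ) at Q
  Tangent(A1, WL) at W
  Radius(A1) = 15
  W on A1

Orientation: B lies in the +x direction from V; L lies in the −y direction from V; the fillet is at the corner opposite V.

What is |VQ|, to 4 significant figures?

60.75

V is at the origin; V and B share the same y with |VB| = 55.5 and B on the +x side, so B = (55.50, 0.000). VL is vertical with |VL| = 39.7 and L on the −y side, so L = (0.000, -39.70). The virtual corner opposite V is at (55.50, -39.70). Since A1 is tangent to BQ there, TQ ⟂ BQ and since A1 is tangent to WL there, TW ⟂ WL, with radius 15.0, so the center T sits 15.0 in from both sides at T = (40.50, -24.70). That places the tangent points at Q = (55.50, -24.70) on BQ and W = (40.50, -39.70) on WL. Then |VQ| = |Q − V| = 60.75.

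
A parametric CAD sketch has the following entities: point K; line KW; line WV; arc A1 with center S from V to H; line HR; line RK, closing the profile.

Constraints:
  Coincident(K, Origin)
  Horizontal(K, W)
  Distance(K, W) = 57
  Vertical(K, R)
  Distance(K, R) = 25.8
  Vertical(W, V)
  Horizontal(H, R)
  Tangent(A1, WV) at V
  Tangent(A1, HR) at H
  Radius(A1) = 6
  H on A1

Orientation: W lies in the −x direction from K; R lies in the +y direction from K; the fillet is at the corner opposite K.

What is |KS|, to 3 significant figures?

54.7

K is at the origin; KW is horizontal with |KW| = 57.0 and W on the −x side, so W = (-57.0, 0.00). KR is vertical with |KR| = 25.8 and R on the +y side, so R = (0.00, 25.8). The virtual corner opposite K is at (-57.0, 25.8). The tangent condition forces SV to be normal to WV and since A1 is tangent to HR there, SH ⟂ HR, with radius 6.0, so the center S sits 6.0 in from both sides at S = (-51.0, 19.8). Then |KS| = |S − K| = 54.7.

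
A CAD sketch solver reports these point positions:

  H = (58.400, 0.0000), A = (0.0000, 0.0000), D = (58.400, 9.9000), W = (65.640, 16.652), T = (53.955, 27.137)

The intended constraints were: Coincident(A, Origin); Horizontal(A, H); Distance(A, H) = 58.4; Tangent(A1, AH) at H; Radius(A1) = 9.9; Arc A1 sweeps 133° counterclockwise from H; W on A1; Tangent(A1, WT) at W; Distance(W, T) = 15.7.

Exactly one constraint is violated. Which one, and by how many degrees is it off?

Tangent(A1, WT) at W — off by 5.10°.

A = (0.00, 0.00) ✓; A.y = 0.00, H.y = 0.00 ✓; |AH| = 58.40 ✓; ∠(DH, HA) = 90.00° ✓; |DH| = 9.900 ✓; bearing(D→W) − bearing(D→H) = 133.0° ✓; |DW| = 9.900 ✓; ∠(DW, WT) = 84.90° ✗; |WT| = 15.70 ✓.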